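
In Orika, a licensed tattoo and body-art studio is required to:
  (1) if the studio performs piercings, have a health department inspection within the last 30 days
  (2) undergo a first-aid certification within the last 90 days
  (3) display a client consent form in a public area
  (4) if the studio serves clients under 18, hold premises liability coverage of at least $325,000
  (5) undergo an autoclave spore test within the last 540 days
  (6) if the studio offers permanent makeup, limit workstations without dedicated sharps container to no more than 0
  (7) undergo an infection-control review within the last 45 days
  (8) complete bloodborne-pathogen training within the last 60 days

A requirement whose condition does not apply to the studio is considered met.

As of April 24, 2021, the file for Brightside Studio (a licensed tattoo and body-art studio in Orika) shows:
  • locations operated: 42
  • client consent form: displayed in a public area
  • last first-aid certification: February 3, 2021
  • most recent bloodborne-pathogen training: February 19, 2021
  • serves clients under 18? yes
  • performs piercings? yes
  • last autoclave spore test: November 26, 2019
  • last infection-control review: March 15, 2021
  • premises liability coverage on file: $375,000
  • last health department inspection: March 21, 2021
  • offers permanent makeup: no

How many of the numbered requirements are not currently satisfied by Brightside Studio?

2

1. condition 'performs piercings' holds; health department inspection 34 days ago vs limit 30 → not met
2. first-aid certification 80 days ago vs limit 90 → met
3. client consent form present → met
4. condition 'serves clients under 18' holds; premises liability coverage $375,000 ≥ $325,000 → met
5. autoclave spore test 515 days ago vs limit 540 → met
6. condition 'offers permanent makeup' does not hold → requirement n/a → met
7. infection-control review 40 days ago vs limit 45 → met
8. bloodborne-pathogen training 64 days ago vs limit 60 → not met
Not met: 2 of 8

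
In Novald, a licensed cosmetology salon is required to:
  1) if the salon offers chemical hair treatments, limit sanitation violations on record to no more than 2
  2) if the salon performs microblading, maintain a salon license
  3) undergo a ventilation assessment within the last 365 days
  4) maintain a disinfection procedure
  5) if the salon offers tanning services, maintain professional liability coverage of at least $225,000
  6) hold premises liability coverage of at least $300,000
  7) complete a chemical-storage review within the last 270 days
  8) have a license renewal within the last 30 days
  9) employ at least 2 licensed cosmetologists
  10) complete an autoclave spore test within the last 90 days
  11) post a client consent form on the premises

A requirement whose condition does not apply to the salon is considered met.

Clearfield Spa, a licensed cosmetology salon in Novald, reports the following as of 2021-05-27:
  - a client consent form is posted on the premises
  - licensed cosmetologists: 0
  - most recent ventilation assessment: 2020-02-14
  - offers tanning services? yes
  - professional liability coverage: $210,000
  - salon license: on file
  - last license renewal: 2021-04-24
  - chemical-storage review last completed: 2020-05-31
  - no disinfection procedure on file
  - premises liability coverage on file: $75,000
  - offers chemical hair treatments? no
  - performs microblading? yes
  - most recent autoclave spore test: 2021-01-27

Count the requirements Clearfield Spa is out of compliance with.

8

1. condition 'offers chemical hair treatments' does not hold → requirement n/a → met
2. condition 'performs microblading' holds; salon license present → met
3. ventilation assessment 468 days ago vs limit 365 → not met
4. disinfection procedure absent → not met
5. condition 'offers tanning services' holds; professional liability coverage $210,000 < $225,000 → not met
6. premises liability coverage $75,000 < $300,000 → not met
7. chemical-storage review 361 days ago vs limit 270 → not met
8. license renewal 33 days ago vs limit 30 → not met
9. licensed cosmetologists 0 < 2 → not met
10. autoclave spore test 120 days ago vs limit 90 → not met
11. client consent form present → met
Not met: 8 of 11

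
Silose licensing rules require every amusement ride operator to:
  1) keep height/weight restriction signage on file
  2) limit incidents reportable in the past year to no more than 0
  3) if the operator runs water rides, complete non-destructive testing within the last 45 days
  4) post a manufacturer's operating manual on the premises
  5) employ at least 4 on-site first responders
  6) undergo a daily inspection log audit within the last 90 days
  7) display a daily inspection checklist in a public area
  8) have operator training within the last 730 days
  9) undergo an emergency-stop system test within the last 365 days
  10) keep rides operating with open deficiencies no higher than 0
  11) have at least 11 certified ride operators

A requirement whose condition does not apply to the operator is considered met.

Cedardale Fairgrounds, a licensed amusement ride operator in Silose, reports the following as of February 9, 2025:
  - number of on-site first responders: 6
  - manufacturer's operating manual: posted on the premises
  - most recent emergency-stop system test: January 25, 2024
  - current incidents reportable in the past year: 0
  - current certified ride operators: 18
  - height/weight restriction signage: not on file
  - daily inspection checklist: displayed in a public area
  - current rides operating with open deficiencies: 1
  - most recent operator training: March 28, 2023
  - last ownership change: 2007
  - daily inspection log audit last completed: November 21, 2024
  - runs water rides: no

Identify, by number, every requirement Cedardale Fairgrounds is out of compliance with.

1, 9, 10

1. height/weight restriction signage absent → not met
2. incidents reportable in the past year 0 ≤ 0 → met
3. condition 'runs water rides' does not hold → requirement n/a → met
4. manufacturer's operating manual present → met
5. on-site first responders 6 ≥ 4 → met
6. daily inspection log audit 80 days ago vs limit 90 → met
7. daily inspection checklist present → met
8. operator training 684 days ago vs limit 730 → met
9. emergency-stop system test 381 days ago vs limit 365 → not met
10. rides operating with open deficiencies 1 > 0 → not met
11. certified ride operators 18 ≥ 11 → met
Not met: 1, 9, 10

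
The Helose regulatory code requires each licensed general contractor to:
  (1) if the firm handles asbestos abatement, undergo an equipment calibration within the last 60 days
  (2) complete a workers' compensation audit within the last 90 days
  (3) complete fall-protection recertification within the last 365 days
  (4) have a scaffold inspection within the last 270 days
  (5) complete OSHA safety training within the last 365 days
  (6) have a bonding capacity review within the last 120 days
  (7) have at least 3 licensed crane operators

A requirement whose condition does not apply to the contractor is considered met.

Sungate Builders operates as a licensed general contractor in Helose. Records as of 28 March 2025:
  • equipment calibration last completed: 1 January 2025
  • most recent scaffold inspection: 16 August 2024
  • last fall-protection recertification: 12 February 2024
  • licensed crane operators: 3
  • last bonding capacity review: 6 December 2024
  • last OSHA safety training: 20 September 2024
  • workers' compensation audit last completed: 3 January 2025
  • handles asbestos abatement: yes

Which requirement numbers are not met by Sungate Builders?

1. condition 'handles asbestos abatement' holds; equipment calibration 86 days ago vs limit 60 → not met
2. workers' compensation audit 84 days ago vs limit 90 → met
3. fall-protection recertification 410 days ago vs limit 365 → not met
4. scaffold inspection 224 days ago vs limit 270 → met
5. OSHA safety training 189 days ago vs limit 365 → met
6. bonding capacity review 112 days ago vs limit 120 → met
7. licensed crane operators 3 ≥ 3 → met
Not met: 1, 3

1, 3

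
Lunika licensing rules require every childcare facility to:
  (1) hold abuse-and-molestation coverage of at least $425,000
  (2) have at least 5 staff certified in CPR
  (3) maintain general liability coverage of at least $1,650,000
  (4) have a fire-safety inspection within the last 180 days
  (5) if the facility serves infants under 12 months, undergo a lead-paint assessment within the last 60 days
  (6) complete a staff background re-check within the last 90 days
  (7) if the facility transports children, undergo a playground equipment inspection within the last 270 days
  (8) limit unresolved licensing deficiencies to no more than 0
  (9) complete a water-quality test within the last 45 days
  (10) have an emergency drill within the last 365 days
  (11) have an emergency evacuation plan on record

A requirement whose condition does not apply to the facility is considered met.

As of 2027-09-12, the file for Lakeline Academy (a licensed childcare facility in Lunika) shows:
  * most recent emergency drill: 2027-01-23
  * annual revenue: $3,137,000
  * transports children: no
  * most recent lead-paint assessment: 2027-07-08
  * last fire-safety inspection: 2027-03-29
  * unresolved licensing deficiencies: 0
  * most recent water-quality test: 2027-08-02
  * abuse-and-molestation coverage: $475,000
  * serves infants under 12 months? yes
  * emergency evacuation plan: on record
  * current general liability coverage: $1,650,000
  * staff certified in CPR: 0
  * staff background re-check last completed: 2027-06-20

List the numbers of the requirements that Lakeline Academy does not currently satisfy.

1. abuse-and-molestation coverage $475,000 ≥ $425,000 → met
2. staff certified in CPR 0 < 5 → not met
3. general liability coverage $1,650,000 ≥ $1,650,000 → met
4. fire-safety inspection 167 days ago vs limit 180 → met
5. condition 'serves infants under 12 months' holds; lead-paint assessment 66 days ago vs limit 60 → not met
6. staff background re-check 84 days ago vs limit 90 → met
7. condition 'transports children' does not hold → requirement n/a → met
8. unresolved licensing deficiencies 0 ≤ 0 → met
9. water-quality test 41 days ago vs limit 45 → met
10. emergency drill 232 days ago vs limit 365 → met
11. emergency evacuation plan present → met
Not met: 2, 5

2, 5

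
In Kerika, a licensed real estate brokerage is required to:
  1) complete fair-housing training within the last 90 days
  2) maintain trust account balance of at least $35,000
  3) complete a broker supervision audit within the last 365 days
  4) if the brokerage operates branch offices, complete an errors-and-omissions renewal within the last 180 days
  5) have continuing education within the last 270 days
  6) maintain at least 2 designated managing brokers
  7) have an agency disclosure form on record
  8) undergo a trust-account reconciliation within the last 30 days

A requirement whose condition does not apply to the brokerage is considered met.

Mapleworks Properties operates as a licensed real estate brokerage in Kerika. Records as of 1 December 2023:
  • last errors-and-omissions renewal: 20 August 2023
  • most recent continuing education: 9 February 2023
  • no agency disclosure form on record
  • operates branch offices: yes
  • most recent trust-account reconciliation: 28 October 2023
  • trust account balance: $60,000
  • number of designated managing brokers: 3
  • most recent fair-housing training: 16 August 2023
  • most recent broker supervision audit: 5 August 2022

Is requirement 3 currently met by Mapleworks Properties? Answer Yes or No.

3. broker supervision audit 483 days ago vs limit 365 → not met

No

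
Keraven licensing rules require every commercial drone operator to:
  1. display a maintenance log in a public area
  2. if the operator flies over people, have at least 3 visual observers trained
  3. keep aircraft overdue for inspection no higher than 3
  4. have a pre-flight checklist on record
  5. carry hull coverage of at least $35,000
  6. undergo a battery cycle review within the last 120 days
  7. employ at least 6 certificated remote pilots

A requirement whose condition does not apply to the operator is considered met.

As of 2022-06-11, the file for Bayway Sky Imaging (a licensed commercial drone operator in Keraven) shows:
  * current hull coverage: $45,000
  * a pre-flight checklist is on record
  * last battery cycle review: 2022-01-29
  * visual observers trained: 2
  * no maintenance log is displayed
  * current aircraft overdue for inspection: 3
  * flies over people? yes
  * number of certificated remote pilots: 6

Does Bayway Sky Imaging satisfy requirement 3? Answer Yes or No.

Yes

3. aircraft overdue for inspection 3 ≤ 3 → met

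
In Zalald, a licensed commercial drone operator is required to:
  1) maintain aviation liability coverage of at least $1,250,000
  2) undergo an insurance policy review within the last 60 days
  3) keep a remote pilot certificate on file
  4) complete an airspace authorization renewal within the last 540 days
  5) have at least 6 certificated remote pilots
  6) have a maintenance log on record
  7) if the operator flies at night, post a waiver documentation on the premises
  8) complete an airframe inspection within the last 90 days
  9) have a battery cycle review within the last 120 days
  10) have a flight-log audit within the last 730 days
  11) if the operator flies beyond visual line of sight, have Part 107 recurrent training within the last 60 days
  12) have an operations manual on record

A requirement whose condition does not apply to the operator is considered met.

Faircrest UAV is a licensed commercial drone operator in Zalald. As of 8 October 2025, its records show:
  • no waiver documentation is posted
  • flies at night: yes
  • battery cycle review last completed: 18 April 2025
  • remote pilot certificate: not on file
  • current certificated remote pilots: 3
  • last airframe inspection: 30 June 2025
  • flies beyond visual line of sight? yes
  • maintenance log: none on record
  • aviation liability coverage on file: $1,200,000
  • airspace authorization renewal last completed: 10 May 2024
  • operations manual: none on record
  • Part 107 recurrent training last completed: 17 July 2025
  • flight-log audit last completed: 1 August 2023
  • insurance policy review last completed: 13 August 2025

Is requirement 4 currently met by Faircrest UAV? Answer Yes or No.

Yes

4. airspace authorization renewal 516 days ago vs limit 540 → met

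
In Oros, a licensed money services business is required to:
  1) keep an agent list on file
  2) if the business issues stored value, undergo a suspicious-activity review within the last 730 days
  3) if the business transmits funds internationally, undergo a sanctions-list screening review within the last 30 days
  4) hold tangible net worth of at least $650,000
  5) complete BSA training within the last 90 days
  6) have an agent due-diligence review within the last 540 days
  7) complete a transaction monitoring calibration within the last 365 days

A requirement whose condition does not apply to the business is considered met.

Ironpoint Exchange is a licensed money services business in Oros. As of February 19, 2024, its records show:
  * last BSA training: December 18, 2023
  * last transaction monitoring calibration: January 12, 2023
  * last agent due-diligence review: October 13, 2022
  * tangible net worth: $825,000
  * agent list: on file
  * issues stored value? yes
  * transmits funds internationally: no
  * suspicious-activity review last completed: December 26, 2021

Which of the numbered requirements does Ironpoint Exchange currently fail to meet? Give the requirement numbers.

1. agent list present → met
2. condition 'issues stored value' holds; suspicious-activity review 785 days ago vs limit 730 → not met
3. condition 'transmits funds internationally' does not hold → requirement n/a → met
4. tangible net worth $825,000 ≥ $650,000 → met
5. BSA training 63 days ago vs limit 90 → met
6. agent due-diligence review 494 days ago vs limit 540 → met
7. transaction monitoring calibration 403 days ago vs limit 365 → not met
Not met: 2, 7

2, 7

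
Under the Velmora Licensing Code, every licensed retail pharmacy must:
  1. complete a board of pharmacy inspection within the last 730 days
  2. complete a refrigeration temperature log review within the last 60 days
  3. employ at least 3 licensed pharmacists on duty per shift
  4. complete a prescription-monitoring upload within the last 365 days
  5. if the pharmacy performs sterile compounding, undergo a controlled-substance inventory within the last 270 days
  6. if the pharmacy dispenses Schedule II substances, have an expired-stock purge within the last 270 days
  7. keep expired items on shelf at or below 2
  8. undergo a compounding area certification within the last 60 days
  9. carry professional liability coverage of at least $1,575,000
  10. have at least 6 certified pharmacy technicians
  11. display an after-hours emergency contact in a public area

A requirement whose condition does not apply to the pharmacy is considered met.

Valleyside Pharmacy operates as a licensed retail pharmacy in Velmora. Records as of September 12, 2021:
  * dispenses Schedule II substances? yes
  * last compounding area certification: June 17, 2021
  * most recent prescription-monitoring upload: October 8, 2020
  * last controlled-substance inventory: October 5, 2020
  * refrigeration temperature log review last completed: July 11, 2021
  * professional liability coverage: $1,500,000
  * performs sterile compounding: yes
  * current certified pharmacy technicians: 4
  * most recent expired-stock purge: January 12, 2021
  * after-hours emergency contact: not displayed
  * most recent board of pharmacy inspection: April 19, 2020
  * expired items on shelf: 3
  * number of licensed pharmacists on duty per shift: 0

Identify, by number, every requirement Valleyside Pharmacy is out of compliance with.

1. board of pharmacy inspection 511 days ago vs limit 730 → met
2. refrigeration temperature log review 63 days ago vs limit 60 → not met
3. licensed pharmacists on duty per shift 0 < 3 → not met
4. prescription-monitoring upload 339 days ago vs limit 365 → met
5. condition 'performs sterile compounding' holds; controlled-substance inventory 342 days ago vs limit 270 → not met
6. condition 'dispenses Schedule II substances' holds; expired-stock purge 243 days ago vs limit 270 → met
7. expired items on shelf 3 > 2 → not met
8. compounding area certification 87 days ago vs limit 60 → not met
9. professional liability coverage $1,500,000 < $1,575,000 → not met
10. certified pharmacy technicians 4 < 6 → not met
11. after-hours emergency contact absent → not met
Not met: 2, 3, 5, 7, 8, 9, 10, 11

2, 3, 5, 7, 8, 9, 10, 11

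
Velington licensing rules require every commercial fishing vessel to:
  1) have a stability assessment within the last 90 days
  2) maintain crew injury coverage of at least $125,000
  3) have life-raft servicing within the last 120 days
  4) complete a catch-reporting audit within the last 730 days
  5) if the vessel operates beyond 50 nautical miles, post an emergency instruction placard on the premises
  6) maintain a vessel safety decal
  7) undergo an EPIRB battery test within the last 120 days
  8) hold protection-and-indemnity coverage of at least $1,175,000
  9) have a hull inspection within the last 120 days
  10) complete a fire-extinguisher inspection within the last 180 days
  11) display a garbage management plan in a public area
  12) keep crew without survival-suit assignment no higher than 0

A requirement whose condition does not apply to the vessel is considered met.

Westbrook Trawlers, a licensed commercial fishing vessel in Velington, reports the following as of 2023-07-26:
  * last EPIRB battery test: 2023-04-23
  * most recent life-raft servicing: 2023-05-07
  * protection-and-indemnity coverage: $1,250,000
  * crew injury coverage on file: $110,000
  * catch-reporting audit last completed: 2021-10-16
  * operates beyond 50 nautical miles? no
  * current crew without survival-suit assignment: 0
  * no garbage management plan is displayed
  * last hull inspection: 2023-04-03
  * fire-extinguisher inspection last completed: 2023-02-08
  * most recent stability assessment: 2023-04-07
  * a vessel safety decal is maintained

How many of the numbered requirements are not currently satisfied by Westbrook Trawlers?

3

1. stability assessment 110 days ago vs limit 90 → not met
2. crew injury coverage $110,000 < $125,000 → not met
3. life-raft servicing 80 days ago vs limit 120 → met
4. catch-reporting audit 648 days ago vs limit 730 → met
5. condition 'operates beyond 50 nautical miles' does not hold → requirement n/a → met
6. vessel safety decal present → met
7. EPIRB battery test 94 days ago vs limit 120 → met
8. protection-and-indemnity coverage $1,250,000 ≥ $1,175,000 → met
9. hull inspection 114 days ago vs limit 120 → met
10. fire-extinguisher inspection 168 days ago vs limit 180 → met
11. garbage management plan absent → not met
12. crew without survival-suit assignment 0 ≤ 0 → met
Not met: 3 of 12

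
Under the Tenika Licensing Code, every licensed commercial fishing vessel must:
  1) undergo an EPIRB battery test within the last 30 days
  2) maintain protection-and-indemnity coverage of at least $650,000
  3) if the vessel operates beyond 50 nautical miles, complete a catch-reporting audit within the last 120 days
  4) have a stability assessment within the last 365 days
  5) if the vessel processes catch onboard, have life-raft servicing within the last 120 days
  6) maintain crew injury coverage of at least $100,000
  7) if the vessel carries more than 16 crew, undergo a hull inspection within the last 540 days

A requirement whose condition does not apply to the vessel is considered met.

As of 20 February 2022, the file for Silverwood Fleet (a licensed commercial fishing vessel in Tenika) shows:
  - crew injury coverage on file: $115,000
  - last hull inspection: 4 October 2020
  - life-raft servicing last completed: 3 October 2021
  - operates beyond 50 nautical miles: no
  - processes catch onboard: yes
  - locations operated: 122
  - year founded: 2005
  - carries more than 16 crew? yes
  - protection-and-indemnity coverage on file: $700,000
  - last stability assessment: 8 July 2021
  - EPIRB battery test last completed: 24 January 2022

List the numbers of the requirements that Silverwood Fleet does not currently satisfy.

1. EPIRB battery test 27 days ago vs limit 30 → met
2. protection-and-indemnity coverage $700,000 ≥ $650,000 → met
3. condition 'operates beyond 50 nautical miles' does not hold → requirement n/a → met
4. stability assessment 227 days ago vs limit 365 → met
5. condition 'processes catch onboard' holds; life-raft servicing 140 days ago vs limit 120 → not met
6. crew injury coverage $115,000 ≥ $100,000 → met
7. condition 'carries more than 16 crew' holds; hull inspection 504 days ago vs limit 540 → met
Not met: 5

5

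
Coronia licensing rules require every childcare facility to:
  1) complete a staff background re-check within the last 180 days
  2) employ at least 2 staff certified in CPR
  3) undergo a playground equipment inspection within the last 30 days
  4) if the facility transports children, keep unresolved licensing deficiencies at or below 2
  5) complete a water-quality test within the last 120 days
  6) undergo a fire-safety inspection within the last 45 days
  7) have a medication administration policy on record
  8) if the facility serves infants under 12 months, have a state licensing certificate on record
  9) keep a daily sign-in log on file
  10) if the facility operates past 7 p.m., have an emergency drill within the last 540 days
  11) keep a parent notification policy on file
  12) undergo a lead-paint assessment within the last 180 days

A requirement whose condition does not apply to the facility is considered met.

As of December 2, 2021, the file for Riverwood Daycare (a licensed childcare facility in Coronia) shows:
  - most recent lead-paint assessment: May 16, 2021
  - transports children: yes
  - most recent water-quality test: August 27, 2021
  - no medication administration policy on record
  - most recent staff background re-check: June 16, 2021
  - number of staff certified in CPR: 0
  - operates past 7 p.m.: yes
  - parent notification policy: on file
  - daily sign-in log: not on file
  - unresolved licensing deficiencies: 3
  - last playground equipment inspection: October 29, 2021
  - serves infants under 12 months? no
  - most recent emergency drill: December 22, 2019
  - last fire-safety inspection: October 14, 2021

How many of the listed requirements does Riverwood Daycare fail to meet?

1. staff background re-check 169 days ago vs limit 180 → met
2. staff certified in CPR 0 < 2 → not met
3. playground equipment inspection 34 days ago vs limit 30 → not met
4. condition 'transports children' holds; unresolved licensing deficiencies 3 > 2 → not met
5. water-quality test 97 days ago vs limit 120 → met
6. fire-safety inspection 49 days ago vs limit 45 → not met
7. medication administration policy absent → not met
8. condition 'serves infants under 12 months' does not hold → requirement n/a → met
9. daily sign-in log absent → not met
10. condition 'operates past 7 p.m.' holds; emergency drill 711 days ago vs limit 540 → not met
11. parent notification policy present → met
12. lead-paint assessment 200 days ago vs limit 180 → not met
Not met: 8 of 12

8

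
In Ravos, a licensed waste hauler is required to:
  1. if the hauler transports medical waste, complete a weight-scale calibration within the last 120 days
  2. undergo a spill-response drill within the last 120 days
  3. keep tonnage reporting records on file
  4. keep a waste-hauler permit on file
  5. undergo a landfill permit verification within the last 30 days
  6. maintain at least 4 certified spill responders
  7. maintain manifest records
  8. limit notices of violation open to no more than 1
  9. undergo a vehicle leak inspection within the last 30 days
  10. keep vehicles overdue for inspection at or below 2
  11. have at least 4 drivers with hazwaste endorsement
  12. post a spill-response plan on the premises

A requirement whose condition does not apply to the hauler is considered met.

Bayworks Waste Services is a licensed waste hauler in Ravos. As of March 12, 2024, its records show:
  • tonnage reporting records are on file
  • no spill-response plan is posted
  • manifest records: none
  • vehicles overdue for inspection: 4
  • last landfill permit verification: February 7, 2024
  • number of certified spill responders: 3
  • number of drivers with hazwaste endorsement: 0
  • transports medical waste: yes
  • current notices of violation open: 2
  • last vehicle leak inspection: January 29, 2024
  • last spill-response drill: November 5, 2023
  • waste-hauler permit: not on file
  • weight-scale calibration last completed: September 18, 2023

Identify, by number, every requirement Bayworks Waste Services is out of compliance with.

1, 2, 4, 5, 6, 7, 8, 9, 10, 11, 12

1. condition 'transports medical waste' holds; weight-scale calibration 176 days ago vs limit 120 → not met
2. spill-response drill 128 days ago vs limit 120 → not met
3. tonnage reporting records present → met
4. waste-hauler permit absent → not met
5. landfill permit verification 34 days ago vs limit 30 → not met
6. certified spill responders 3 < 4 → not met
7. manifest records absent → not met
8. notices of violation open 2 > 1 → not met
9. vehicle leak inspection 43 days ago vs limit 30 → not met
10. vehicles overdue for inspection 4 > 2 → not met
11. drivers with hazwaste endorsement 0 < 4 → not met
12. spill-response plan absent → not met
Not met: 1, 2, 4, 5, 6, 7, 8, 9, 10, 11, 12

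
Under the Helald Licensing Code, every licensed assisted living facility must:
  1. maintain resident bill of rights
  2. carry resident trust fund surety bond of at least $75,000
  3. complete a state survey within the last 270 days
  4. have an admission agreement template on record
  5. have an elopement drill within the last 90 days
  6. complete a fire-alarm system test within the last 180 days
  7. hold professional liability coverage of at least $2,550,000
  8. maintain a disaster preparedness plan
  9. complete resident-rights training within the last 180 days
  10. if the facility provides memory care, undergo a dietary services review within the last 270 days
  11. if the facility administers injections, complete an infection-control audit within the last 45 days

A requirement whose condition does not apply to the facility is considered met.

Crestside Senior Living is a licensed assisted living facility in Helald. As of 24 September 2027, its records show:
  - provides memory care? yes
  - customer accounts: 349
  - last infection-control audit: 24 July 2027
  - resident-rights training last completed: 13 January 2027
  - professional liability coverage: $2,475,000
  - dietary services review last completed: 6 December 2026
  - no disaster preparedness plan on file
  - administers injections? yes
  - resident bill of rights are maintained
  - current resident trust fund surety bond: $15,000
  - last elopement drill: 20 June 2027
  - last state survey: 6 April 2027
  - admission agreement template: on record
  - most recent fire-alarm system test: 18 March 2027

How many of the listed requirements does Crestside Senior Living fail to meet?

1. resident bill of rights present → met
2. resident trust fund surety bond $15,000 < $75,000 → not met
3. state survey 171 days ago vs limit 270 → met
4. admission agreement template present → met
5. elopement drill 96 days ago vs limit 90 → not met
6. fire-alarm system test 190 days ago vs limit 180 → not met
7. professional liability coverage $2,475,000 < $2,550,000 → not met
8. disaster preparedness plan absent → not met
9. resident-rights training 254 days ago vs limit 180 → not met
10. condition 'provides memory care' holds; dietary services review 292 days ago vs limit 270 → not met
11. condition 'administers injections' holds; infection-control audit 62 days ago vs limit 45 → not met
Not met: 8 of 11

8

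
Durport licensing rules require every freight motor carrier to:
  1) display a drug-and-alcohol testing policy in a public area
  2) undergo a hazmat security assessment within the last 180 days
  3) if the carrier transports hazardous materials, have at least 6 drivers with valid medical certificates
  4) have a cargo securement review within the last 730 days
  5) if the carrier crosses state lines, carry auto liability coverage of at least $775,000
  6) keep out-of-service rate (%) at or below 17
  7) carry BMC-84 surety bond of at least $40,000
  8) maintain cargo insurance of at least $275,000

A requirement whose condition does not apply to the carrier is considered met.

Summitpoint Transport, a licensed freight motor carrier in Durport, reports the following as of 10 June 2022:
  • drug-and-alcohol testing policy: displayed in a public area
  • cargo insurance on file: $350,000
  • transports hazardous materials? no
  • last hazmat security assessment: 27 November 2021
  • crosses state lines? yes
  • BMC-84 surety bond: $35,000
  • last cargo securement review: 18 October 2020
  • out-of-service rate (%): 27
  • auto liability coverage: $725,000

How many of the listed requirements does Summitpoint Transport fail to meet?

1. drug-and-alcohol testing policy present → met
2. hazmat security assessment 195 days ago vs limit 180 → not met
3. condition 'transports hazardous materials' does not hold → requirement n/a → met
4. cargo securement review 600 days ago vs limit 730 → met
5. condition 'crosses state lines' holds; auto liability coverage $725,000 < $775,000 → not met
6. out-of-service rate (%) 27 > 17 → not met
7. BMC-84 surety bond $35,000 < $40,000 → not met
8. cargo insurance $350,000 ≥ $275,000 → met
Not met: 4 of 8

4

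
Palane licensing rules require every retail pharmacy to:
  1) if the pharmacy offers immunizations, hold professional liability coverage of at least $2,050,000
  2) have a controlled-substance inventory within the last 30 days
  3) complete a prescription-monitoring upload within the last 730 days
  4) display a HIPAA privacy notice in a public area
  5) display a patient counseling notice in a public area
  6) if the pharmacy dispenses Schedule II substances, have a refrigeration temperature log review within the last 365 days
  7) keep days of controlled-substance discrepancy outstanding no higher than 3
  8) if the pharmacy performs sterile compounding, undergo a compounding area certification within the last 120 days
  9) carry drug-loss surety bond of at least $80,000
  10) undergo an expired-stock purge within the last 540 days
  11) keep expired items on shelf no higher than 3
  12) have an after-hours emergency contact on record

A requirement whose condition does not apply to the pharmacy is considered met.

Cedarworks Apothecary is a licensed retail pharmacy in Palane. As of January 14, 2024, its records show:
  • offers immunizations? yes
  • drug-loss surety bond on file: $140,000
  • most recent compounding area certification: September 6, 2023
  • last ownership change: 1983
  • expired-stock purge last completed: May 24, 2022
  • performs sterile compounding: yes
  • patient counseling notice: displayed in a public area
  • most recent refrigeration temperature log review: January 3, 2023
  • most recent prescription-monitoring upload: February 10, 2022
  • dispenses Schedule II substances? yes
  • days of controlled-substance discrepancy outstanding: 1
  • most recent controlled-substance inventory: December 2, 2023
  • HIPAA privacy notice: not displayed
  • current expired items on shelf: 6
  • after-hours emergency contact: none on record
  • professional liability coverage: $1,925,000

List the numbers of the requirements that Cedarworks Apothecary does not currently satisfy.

1, 2, 4, 6, 8, 10, 11, 12

1. condition 'offers immunizations' holds; professional liability coverage $1,925,000 < $2,050,000 → not met
2. controlled-substance inventory 43 days ago vs limit 30 → not met
3. prescription-monitoring upload 703 days ago vs limit 730 → met
4. HIPAA privacy notice absent → not met
5. patient counseling notice present → met
6. condition 'dispenses Schedule II substances' holds; refrigeration temperature log review 376 days ago vs limit 365 → not met
7. days of controlled-substance discrepancy outstanding 1 ≤ 3 → met
8. condition 'performs sterile compounding' holds; compounding area certification 130 days ago vs limit 120 → not met
9. drug-loss surety bond $140,000 ≥ $80,000 → met
10. expired-stock purge 600 days ago vs limit 540 → not met
11. expired items on shelf 6 > 3 → not met
12. after-hours emergency contact absent → not met
Not met: 1, 2, 4, 6, 8, 10, 11, 12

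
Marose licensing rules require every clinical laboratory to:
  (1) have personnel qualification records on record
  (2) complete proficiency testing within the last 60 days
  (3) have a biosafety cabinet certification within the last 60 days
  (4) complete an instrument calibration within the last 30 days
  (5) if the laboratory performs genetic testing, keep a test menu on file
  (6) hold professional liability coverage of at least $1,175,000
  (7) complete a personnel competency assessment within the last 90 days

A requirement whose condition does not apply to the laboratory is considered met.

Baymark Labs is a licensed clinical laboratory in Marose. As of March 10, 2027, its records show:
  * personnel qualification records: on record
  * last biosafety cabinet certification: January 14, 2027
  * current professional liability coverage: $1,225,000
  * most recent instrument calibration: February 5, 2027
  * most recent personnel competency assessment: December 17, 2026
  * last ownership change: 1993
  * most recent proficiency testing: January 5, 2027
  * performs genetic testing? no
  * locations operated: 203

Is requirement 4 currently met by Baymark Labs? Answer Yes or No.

No

4. instrument calibration 33 days ago vs limit 30 → not met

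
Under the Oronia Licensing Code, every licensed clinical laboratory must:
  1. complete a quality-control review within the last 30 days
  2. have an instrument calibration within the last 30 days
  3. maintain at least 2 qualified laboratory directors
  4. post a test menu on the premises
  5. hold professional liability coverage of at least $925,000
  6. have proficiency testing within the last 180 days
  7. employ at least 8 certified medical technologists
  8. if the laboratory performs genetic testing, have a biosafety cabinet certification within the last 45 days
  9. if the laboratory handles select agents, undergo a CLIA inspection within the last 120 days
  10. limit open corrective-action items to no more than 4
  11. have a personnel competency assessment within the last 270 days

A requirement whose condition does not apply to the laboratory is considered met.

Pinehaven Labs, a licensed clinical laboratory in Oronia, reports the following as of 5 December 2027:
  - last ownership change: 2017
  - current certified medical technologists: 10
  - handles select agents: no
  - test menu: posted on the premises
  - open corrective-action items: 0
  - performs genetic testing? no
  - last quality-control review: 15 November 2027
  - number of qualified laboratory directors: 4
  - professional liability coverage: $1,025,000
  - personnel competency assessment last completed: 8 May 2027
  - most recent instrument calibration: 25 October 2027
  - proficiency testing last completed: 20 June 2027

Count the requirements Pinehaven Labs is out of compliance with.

1. quality-control review 20 days ago vs limit 30 → met
2. instrument calibration 41 days ago vs limit 30 → not met
3. qualified laboratory directors 4 ≥ 2 → met
4. test menu present → met
5. professional liability coverage $1,025,000 ≥ $925,000 → met
6. proficiency testing 168 days ago vs limit 180 → met
7. certified medical technologists 10 ≥ 8 → met
8. condition 'performs genetic testing' does not hold → requirement n/a → met
9. condition 'handles select agents' does not hold → requirement n/a → met
10. open corrective-action items 0 ≤ 4 → met
11. personnel competency assessment 211 days ago vs limit 270 → met
Not met: 1 of 11

1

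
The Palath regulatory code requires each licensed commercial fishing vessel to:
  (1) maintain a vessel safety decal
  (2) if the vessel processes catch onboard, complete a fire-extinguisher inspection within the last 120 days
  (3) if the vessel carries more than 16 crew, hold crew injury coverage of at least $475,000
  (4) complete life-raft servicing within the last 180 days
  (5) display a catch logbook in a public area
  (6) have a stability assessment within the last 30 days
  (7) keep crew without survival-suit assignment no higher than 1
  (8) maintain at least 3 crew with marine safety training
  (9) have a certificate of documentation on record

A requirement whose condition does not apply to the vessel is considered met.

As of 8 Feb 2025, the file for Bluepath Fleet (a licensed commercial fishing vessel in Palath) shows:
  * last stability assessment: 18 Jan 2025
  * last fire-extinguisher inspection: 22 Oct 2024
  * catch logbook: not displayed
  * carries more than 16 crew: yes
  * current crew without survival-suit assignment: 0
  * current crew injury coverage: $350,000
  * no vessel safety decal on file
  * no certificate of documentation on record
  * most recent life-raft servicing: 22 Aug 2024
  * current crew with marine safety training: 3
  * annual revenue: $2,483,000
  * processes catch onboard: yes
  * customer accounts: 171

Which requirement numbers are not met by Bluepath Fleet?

1, 3, 5, 9

1. vessel safety decal absent → not met
2. condition 'processes catch onboard' holds; fire-extinguisher inspection 109 days ago vs limit 120 → met
3. condition 'carries more than 16 crew' holds; crew injury coverage $350,000 < $475,000 → not met
4. life-raft servicing 170 days ago vs limit 180 → met
5. catch logbook absent → not met
6. stability assessment 21 days ago vs limit 30 → met
7. crew without survival-suit assignment 0 ≤ 1 → met
8. crew with marine safety training 3 ≥ 3 → met
9. certificate of documentation absent → not met
Not met: 1, 3, 5, 9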